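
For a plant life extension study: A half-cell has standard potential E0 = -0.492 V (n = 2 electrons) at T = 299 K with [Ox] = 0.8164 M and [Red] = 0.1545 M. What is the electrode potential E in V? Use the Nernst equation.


Apply the Nernst equation: E = E0 + (RT/nF)*ln([Ox]/[Red])
Step 1: RT/nF = 8.314*299/(2*96485) = 0.01288224 V
Step 2: [Ox]/[Red] = 0.8164/0.1545 = 5.284142
Step 3: ln(5.284142) = 1.66471
Step 4: correction = 0.01288224 * 1.66471 = 0.0214 V
E = -0.492 + 0.0214 = -0.4706 V

-0.4706 V


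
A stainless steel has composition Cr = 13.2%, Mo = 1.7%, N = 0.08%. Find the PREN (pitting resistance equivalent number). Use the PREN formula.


Apply the PREN formula: PREN = Cr + 3.3*Mo + 16*N
PREN = 13.2 + 3.3*1.7 + 16*0.08
PREN = 13.2 + 5.61 + 1.28 = 20.09

20.09


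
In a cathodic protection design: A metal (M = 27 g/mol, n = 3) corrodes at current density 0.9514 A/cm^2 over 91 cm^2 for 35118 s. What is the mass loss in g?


Apply Faraday's law: m = i*A*t*M / (n*F)
Total charge passed Q = i*A*t = 0.9514*91*35118 = 3040425.1332 C
m = Q*M/(n*F) = 3040425.1332*27/(3*96485) = 283.60705 g

283.60705 g


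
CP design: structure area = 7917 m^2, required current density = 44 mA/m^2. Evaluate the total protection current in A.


I = area * current density, then convert mA → A (÷1000)
I = 7917 * 44 / 1000 = 348.35 A

348.35 A


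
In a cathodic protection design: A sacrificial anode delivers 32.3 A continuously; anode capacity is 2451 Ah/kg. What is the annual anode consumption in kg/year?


Annual consumption = current * hours per year / capacity
Rate = 32.3 * 8760 / 2451 = 115.4 kg/year

115.4 kg/year


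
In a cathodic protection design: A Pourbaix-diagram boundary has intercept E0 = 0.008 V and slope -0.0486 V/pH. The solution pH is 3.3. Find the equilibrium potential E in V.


Apply the Pourbaix line equation: E = E0 + slope*pH
E = 0.008 + (-0.0486)*3.3 = 0.008 + (-0.16038) = -0.15238 V
Rounded to 4 decimal places: E = -0.1524 V

-0.1524 V


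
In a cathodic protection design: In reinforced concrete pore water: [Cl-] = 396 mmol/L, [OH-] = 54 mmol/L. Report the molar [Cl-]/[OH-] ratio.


Threshold parameter = [Cl-] / [OH-] (molar basis; both in mmol/L, so units cancel)
Ratio = 396 / 54 = 7.33

7.33


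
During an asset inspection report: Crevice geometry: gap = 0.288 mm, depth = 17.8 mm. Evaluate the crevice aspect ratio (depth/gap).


Aspect ratio = depth / gap
Ratio = 17.8 / 0.288 = 61.8

61.8


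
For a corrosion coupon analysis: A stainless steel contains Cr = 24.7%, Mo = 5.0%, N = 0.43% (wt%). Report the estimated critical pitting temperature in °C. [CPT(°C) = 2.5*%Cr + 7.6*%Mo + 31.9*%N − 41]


Apply the ASTM G48 empirical CPT estimate: CPT(°C) = 2.5*%Cr + 7.6*%Mo + 31.9*%N − 41
2.5*24.7 = 61.75; 7.6*5.0 = 38; 31.9*0.43 = 13.717
CPT = 61.75 + 38 + 13.717 − 41 = 72.467 °C
Rounded to 0.1 °C: CPT ≈ 72.5 °C

72.5 °C


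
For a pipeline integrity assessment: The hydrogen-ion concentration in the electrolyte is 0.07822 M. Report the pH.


pH = −log10[H+]
pH = −log10(0.07822) = 1.11

1.11


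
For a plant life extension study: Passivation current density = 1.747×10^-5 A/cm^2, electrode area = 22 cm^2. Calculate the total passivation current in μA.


I = i_pass * A, then convert A → μA (×10^6)
I = 1.747×10^-5 * 22 * 10^6 = 384.34 μA

384.34 μA


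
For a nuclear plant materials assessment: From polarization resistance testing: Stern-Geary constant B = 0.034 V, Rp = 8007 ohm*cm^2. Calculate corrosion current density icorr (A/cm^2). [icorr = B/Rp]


Apply the Stern-Geary relation: icorr = B / Rp
icorr = 0.034 / 8007 = 4.246×10^-6 A/cm^2

4.246×10^-6 A/cm^2


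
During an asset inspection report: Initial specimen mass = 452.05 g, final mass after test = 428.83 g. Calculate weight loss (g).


Weight loss = initial − final
WL = 452.05 − 428.83 = 23.22 g

23.22 g


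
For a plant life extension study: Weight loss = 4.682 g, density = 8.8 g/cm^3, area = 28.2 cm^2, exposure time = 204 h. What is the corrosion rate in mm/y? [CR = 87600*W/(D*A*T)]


Apply the mm/y weight-loss relation: CR = 87600 * W / (D * A * T)
Numerator: 87600 * 4.682 = 410143.2
Denominator: 8.8 * 28.2 * 204 = 50624.64
CR = 410143.2 / 50624.64 = 8.1017 mm/y

8.1017 mm/y


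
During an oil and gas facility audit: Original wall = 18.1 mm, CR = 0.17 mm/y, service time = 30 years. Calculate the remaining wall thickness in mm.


Remaining wall = original − CR × time
t = 18.1 − 0.17*30 = 18.1 − 5.1 = 13.0 mm

13.0 mm


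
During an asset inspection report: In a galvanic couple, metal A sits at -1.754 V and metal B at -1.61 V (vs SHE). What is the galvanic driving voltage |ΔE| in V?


Driving voltage is the absolute potential difference.
|ΔE| = |-1.754 − (-1.61)| = 0.144 V

0.144 V


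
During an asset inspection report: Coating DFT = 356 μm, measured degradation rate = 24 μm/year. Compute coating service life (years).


Service life = thickness / degradation rate
Life = 356 / 24 = 14.8 years

14.8 years


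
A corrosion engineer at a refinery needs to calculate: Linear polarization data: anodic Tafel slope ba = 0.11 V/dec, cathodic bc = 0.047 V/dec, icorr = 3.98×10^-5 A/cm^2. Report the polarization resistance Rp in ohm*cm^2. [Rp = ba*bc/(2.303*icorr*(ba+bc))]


Apply the Stern-Geary equation: Rp = ba*bc / (2.303*icorr*(ba+bc))
ba*bc = 0.11*0.047 = 0.00517
ba+bc = 0.157; 2.303*icorr*(ba+bc) = 2.303*3.98×10^-5*0.157 = 1.4390526×10^-5
Rp = 0.00517 / 1.4390526×10^-5 = 359.26 ohm*cm^2

359.26 ohm*cm^2


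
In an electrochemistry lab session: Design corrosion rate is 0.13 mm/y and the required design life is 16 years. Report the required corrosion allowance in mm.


Corrosion allowance = CR × design life
CA = 0.13 * 16 = 2.08 mm

2.08 mm


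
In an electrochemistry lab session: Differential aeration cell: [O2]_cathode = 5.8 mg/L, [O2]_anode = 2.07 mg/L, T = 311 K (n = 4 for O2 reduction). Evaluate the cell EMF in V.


Apply the Nernst concentration-cell relation: E = (RT/nF)*ln(C_cathode/C_anode)
RT/nF = 8.314*311/(4*96485) = 0.00669963 V
ln(5.8/2.07) = 1.03031
E = 0.00669963 * 1.03031 = 0.0069 V

0.0069 V


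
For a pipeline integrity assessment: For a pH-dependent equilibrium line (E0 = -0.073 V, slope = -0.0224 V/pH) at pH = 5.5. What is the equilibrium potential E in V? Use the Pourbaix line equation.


Apply the Pourbaix line equation: E = E0 + slope*pH
E = -0.073 + (-0.0224)*5.5 = -0.073 + (-0.1232) = -0.1962 V
Rounded to 3 decimal places: E = -0.196 V

-0.196 V


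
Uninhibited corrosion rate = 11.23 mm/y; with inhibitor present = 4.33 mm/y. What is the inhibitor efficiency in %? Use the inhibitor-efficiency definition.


Apply the inhibitor-efficiency definition: IE = (CR_blank − CR_inh)/CR_blank × 100
IE = (11.23 − 4.33) / 11.23 × 100
IE = 6.9 / 11.23 × 100 = 61.4 %

61.4 %


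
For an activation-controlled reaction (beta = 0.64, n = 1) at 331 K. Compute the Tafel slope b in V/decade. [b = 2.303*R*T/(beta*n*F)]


Apply the Tafel slope relation: b = 2.303*R*T/(beta*n*F)
Numerator: 2.303 * 8.314 * 331 = 6337.7
Denominator: 0.64 * 1 * 96485 = 61750.4
b = 6337.7 / 61750.4 = 0.1026 V/decade

0.1026 V/decade


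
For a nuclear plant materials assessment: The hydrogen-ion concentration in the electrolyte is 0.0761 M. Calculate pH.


pH = −log10[H+]
pH = −log10(0.0761) = 1.12

1.12


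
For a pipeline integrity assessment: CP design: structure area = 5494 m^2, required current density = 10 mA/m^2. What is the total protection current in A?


I = area * current density, then convert mA → A (÷1000)
I = 5494 * 10 / 1000 = 54.94 A

54.94 A


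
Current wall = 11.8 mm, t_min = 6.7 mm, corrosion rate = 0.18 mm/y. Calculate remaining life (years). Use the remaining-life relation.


Apply the remaining-life relation: RL = (t_current − t_min) / CR
RL = (11.8 − 6.7) / 0.18 = 5.1 / 0.18 = 28.3 years

28.3 years


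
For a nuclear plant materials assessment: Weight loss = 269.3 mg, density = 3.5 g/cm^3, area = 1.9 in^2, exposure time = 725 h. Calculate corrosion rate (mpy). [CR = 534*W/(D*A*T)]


Apply the mpy weight-loss relation: CR = 534 * W / (D * A * T)
Numerator: 534 * 269.3 = 143806.2
Denominator: 3.5 * 1.9 * 725 = 4821.25
CR = 143806.2 / 4821.25 = 29.82758 mpy

29.82758 mpy


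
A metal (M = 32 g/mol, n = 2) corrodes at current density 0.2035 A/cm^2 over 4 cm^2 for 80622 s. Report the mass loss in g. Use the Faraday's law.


Apply Faraday's law: m = i*A*t*M / (n*F)
Total charge passed Q = i*A*t = 0.2035*4*80622 = 65626.308 C
m = Q*M/(n*F) = 65626.308*32/(2*96485) = 10.883 g

10.883 g


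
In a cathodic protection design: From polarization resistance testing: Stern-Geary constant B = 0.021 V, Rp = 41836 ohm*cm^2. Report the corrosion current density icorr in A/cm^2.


Apply the Stern-Geary relation: icorr = B / Rp
icorr = 0.021 / 41836 = 5.02×10^-7 A/cm^2

5.02×10^-7 A/cm^2


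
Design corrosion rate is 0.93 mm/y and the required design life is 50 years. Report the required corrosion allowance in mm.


Corrosion allowance = CR × design life
CA = 0.93 * 50 = 46.5 mm

46.5 mm


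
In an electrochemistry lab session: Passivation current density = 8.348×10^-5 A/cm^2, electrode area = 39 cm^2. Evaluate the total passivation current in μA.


I = i_pass * A, then convert A → μA (×10^6)
I = 8.348×10^-5 * 39 * 10^6 = 3255.72 μA

3255.72 μA


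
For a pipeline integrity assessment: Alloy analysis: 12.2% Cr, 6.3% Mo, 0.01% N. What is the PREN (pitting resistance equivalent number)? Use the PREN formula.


Apply the PREN formula: PREN = Cr + 3.3*Mo + 16*N
PREN = 12.2 + 3.3*6.3 + 16*0.01
PREN = 12.2 + 20.79 + 0.16 = 33.15

33.15


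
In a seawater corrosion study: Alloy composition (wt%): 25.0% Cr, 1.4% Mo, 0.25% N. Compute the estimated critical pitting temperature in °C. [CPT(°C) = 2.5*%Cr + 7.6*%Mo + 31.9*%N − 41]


Apply the ASTM G48 empirical CPT estimate: CPT(°C) = 2.5*%Cr + 7.6*%Mo + 31.9*%N − 41
2.5*25.0 = 62.5; 7.6*1.4 = 10.64; 31.9*0.25 = 7.975
CPT = 62.5 + 10.64 + 7.975 − 41 = 40.115 °C
Rounded to 0.1 °C: CPT ≈ 40.1 °C

40.1 °C


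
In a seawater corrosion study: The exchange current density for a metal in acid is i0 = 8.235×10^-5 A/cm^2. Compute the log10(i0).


i0 = 8.235×10^-5 A/cm^2
log10(i0) = -4.084

-4.084


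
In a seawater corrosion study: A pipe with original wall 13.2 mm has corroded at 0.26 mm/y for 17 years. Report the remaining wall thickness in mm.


Remaining wall = original − CR × time
t = 13.2 − 0.26*17 = 13.2 − 4.42 = 8.78 mm

8.78 mm


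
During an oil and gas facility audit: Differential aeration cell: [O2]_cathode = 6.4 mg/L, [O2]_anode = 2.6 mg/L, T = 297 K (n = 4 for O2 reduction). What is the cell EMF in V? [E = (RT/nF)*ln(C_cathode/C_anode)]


Apply the Nernst concentration-cell relation: E = (RT/nF)*ln(C_cathode/C_anode)
RT/nF = 8.314*297/(4*96485) = 0.00639804 V
ln(6.4/2.6) = 0.90079
E = 0.00639804 * 0.90079 = 0.00576 V

0.00576 V


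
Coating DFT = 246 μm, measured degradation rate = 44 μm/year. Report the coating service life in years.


Service life = thickness / degradation rate
Life = 246 / 44 = 5.6 years

5.6 years


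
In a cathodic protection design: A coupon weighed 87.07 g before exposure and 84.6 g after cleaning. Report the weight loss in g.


Weight loss = initial − final
WL = 87.07 − 84.6 = 2.47 g

2.47 g


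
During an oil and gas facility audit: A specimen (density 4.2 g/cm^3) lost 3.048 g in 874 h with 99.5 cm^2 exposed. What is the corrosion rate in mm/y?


Apply the mm/y weight-loss relation: CR = 87600 * W / (D * A * T)
Numerator: 87600 * 3.048 = 267004.8
Denominator: 4.2 * 99.5 * 874 = 365244.6
CR = 267004.8 / 365244.6 = 0.73103 mm/y

0.73103 mm/y


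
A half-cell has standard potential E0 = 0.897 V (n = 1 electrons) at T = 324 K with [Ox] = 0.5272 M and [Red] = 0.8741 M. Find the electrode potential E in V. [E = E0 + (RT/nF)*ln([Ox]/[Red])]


Apply the Nernst equation: E = E0 + (RT/nF)*ln([Ox]/[Red])
Step 1: RT/nF = 8.314*324/(1*96485) = 0.0279187 V
Step 2: [Ox]/[Red] = 0.5272/0.8741 = 0.603135
Step 3: ln(0.603135) = -0.505614
Step 4: correction = 0.0279187 * -0.505614 = -0.014 V
E = 0.897 + -0.014 = 0.883 V

0.883 V


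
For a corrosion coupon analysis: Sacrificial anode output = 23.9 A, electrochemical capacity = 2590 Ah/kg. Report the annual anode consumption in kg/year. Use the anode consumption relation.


Annual consumption = current * hours per year / capacity
Rate = 23.9 * 8760 / 2590 = 80.8 kg/year

80.8 kg/year


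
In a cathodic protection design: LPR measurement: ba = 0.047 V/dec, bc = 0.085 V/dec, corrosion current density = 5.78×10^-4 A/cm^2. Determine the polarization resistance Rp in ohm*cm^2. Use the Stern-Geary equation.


Apply the Stern-Geary equation: Rp = ba*bc / (2.303*icorr*(ba+bc))
ba*bc = 0.047*0.085 = 0.003995
ba+bc = 0.132; 2.303*icorr*(ba+bc) = 2.303*5.78×10^-4*0.132 = 1.7570969×10^-4
Rp = 0.003995 / 1.7570969×10^-4 = 22.74 ohm*cm^2

22.74 ohm*cm^2


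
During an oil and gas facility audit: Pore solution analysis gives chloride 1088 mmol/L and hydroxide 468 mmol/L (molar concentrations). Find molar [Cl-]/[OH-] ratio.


Threshold parameter = [Cl-] / [OH-] (molar basis; both in mmol/L, so units cancel)
Ratio = 1088 / 468 = 2.32

2.32


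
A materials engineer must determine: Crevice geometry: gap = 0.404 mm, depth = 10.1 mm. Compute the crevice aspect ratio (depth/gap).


Aspect ratio = depth / gap
Ratio = 10.1 / 0.404 = 25.0

25.0


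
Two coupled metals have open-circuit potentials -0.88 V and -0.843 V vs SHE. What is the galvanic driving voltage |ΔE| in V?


Driving voltage is the absolute potential difference.
|ΔE| = |-0.88 − (-0.843)| = 0.037 V

0.037 V


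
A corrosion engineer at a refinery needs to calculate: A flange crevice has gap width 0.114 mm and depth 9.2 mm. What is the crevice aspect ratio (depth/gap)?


Aspect ratio = depth / gap
Ratio = 9.2 / 0.114 = 80.7

80.7


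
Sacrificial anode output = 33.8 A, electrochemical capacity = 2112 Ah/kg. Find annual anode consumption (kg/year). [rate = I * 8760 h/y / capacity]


Annual consumption = current * hours per year / capacity
Rate = 33.8 * 8760 / 2112 = 140.2 kg/year

140.2 kg/year


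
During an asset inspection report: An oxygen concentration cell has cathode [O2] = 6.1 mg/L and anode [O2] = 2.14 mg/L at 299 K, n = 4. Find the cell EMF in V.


Apply the Nernst concentration-cell relation: E = (RT/nF)*ln(C_cathode/C_anode)
RT/nF = 8.314*299/(4*96485) = 0.00644112 V
ln(6.1/2.14) = 1.04748
E = 0.00644112 * 1.04748 = 0.00675 V

0.00675 V


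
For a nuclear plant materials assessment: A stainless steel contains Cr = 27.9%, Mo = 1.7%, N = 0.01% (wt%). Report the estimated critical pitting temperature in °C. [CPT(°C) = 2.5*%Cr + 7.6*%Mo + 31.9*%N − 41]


Apply the ASTM G48 empirical CPT estimate: CPT(°C) = 2.5*%Cr + 7.6*%Mo + 31.9*%N − 41
2.5*27.9 = 69.75; 7.6*1.7 = 12.92; 31.9*0.01 = 0.319
CPT = 69.75 + 12.92 + 0.319 − 41 = 41.989 °C
Rounded to 0.1 °C: CPT ≈ 42.0 °C

42.0 °C


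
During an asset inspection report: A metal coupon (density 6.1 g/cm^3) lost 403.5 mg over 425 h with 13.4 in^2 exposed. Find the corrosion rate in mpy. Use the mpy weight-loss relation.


Apply the mpy weight-loss relation: CR = 534 * W / (D * A * T)
Numerator: 534 * 403.5 = 215469.0
Denominator: 6.1 * 13.4 * 425 = 34739.5
CR = 215469.0 / 34739.5 = 6.2024 mpy

6.2024 mpy


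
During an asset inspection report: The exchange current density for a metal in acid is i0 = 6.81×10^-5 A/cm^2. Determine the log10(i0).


i0 = 6.81×10^-5 A/cm^2
log10(i0) = -4.167

-4.167


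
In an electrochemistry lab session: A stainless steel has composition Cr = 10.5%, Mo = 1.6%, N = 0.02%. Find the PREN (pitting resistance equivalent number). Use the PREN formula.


Apply the PREN formula: PREN = Cr + 3.3*Mo + 16*N
PREN = 10.5 + 3.3*1.6 + 16*0.02
PREN = 10.5 + 5.28 + 0.32 = 16.1

16.1


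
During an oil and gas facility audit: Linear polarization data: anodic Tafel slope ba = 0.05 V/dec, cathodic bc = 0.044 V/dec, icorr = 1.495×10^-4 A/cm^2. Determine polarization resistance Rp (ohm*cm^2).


Apply the Stern-Geary equation: Rp = ba*bc / (2.303*icorr*(ba+bc))
ba*bc = 0.05*0.044 = 0.0022
ba+bc = 0.094; 2.303*icorr*(ba+bc) = 2.303*1.495×10^-4*0.094 = 3.2364059×10^-5
Rp = 0.0022 / 3.2364059×10^-5 = 68.0 ohm*cm^2

68.0 ohm*cm^2


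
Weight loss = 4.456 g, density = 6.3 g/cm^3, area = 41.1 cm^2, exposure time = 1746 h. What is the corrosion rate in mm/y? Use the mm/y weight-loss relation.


Apply the mm/y weight-loss relation: CR = 87600 * W / (D * A * T)
Numerator: 87600 * 4.456 = 390345.6
Denominator: 6.3 * 41.1 * 1746 = 452091.78
CR = 390345.6 / 452091.78 = 0.86342 mm/y

0.86342 mm/y


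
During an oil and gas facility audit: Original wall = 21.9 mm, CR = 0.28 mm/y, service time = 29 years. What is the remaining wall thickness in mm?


Remaining wall = original − CR × time
t = 21.9 − 0.28*29 = 21.9 − 8.12 = 13.78 mm

13.78 mm


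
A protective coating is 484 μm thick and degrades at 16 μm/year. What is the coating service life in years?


Service life = thickness / degradation rate
Life = 484 / 16 = 30.3 years

30.3 years


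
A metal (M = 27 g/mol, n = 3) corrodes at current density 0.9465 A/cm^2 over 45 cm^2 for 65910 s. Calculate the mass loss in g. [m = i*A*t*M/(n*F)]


Apply Faraday's law: m = i*A*t*M / (n*F)
Total charge passed Q = i*A*t = 0.9465*45*65910 = 2807271.675 C
m = Q*M/(n*F) = 2807271.675*27/(3*96485) = 261.8588 g

261.8588 g


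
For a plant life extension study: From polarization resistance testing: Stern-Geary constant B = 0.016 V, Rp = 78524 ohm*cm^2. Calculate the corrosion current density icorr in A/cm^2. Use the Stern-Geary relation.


Apply the Stern-Geary relation: icorr = B / Rp
icorr = 0.016 / 78524 = 2.038×10^-7 A/cm^2

2.038×10^-7 A/cm^2


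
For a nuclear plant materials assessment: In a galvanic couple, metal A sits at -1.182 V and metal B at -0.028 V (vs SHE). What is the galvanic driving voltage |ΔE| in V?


Driving voltage is the absolute potential difference.
|ΔE| = |-1.182 − (-0.028)| = 1.154 V

1.154 V


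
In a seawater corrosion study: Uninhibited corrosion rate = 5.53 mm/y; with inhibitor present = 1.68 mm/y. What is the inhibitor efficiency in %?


Apply the inhibitor-efficiency definition: IE = (CR_blank − CR_inh)/CR_blank × 100
IE = (5.53 − 1.68) / 5.53 × 100
IE = 3.85 / 5.53 × 100 = 69.6 %

69.6 %


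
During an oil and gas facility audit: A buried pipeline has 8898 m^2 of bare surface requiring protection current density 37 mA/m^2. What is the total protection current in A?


I = area * current density, then convert mA → A (÷1000)
I = 8898 * 37 / 1000 = 329.23 A

329.23 A


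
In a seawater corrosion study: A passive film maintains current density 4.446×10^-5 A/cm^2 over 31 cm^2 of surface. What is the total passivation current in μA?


I = i_pass * A, then convert A → μA (×10^6)
I = 4.446×10^-5 * 31 * 10^6 = 1378.26 μA

1378.26 μA


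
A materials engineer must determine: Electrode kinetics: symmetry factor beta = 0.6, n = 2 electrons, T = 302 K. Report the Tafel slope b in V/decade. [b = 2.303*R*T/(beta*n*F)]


Apply the Tafel slope relation: b = 2.303*R*T/(beta*n*F)
Numerator: 2.303 * 8.314 * 302 = 5782.44
Denominator: 0.6 * 2 * 96485 = 115782.0
b = 5782.44 / 115782.0 = 0.05 V/decade

0.05 V/decade


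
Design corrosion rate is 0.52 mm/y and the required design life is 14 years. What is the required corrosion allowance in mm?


Corrosion allowance = CR × design life
CA = 0.52 * 14 = 7.28 mm

7.28 mm


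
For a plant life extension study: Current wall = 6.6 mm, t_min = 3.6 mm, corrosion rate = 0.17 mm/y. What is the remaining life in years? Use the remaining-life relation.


Apply the remaining-life relation: RL = (t_current − t_min) / CR
RL = (6.6 − 3.6) / 0.17 = 3.0 / 0.17 = 17.6 years

17.6 years


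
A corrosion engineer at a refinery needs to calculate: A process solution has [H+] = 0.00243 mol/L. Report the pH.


pH = −log10[H+]
pH = −log10(0.00243) = 2.61

2.61


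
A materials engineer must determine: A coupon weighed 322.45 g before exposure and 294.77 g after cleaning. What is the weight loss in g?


Weight loss = initial − final
WL = 322.45 − 294.77 = 27.68 g

27.68 g


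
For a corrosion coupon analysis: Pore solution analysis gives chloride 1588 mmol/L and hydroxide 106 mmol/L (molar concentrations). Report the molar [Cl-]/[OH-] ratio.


Threshold parameter = [Cl-] / [OH-] (molar basis; both in mmol/L, so units cancel)
Ratio = 1588 / 106 = 14.98

14.98


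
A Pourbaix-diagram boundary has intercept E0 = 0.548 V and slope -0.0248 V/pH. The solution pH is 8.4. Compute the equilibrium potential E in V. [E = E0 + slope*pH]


Apply the Pourbaix line equation: E = E0 + slope*pH
E = 0.548 + (-0.0248)*8.4 = 0.548 + (-0.20832) = 0.33968 V
Rounded to 4 decimal places: E = 0.3397 V

0.3397 V


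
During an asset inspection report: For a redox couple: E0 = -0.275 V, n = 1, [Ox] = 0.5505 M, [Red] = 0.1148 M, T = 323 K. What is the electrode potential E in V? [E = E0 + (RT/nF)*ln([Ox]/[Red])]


Apply the Nernst equation: E = E0 + (RT/nF)*ln([Ox]/[Red])
Step 1: RT/nF = 8.314*323/(1*96485) = 0.02783253 V
Step 2: [Ox]/[Red] = 0.5505/0.1148 = 4.795296
Step 3: ln(4.795296) = 1.567635
Step 4: correction = 0.02783253 * 1.567635 = 0.044 V
E = -0.275 + 0.044 = -0.231 V

-0.231 V


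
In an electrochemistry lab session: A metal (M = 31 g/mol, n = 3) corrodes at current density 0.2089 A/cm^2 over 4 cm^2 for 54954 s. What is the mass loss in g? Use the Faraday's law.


Apply Faraday's law: m = i*A*t*M / (n*F)
Total charge passed Q = i*A*t = 0.2089*4*54954 = 45919.5624 C
m = Q*M/(n*F) = 45919.5624*31/(3*96485) = 4.918 g

4.918 g


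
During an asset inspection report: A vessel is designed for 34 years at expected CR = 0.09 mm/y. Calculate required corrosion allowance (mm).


Corrosion allowance = CR × design life
CA = 0.09 * 34 = 3.06 mm

3.06 mm


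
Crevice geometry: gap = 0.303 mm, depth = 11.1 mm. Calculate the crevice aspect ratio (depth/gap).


Aspect ratio = depth / gap
Ratio = 11.1 / 0.303 = 36.6

36.6


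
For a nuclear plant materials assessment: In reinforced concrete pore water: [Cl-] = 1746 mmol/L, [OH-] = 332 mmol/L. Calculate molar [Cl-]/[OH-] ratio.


Threshold parameter = [Cl-] / [OH-] (molar basis; both in mmol/L, so units cancel)
Ratio = 1746 / 332 = 5.26

5.26


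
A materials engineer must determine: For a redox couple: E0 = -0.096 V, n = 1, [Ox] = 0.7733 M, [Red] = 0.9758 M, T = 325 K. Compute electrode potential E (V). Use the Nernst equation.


Apply the Nernst equation: E = E0 + (RT/nF)*ln([Ox]/[Red])
Step 1: RT/nF = 8.314*325/(1*96485) = 0.02800487 V
Step 2: [Ox]/[Red] = 0.7733/0.9758 = 0.792478
Step 3: ln(0.792478) = -0.232591
Step 4: correction = 0.02800487 * -0.232591 = -0.007 V
E = -0.096 + -0.007 = -0.103 V

-0.103 V


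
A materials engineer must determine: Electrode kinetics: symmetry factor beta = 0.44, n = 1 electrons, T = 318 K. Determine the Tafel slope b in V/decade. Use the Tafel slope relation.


Apply the Tafel slope relation: b = 2.303*R*T/(beta*n*F)
Numerator: 2.303 * 8.314 * 318 = 6088.79
Denominator: 0.44 * 1 * 96485 = 42453.4
b = 6088.79 / 42453.4 = 0.143 V/decade

0.143 V/decade


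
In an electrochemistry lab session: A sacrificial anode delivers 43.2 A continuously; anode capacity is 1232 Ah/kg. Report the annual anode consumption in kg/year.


Annual consumption = current * hours per year / capacity
Rate = 43.2 * 8760 / 1232 = 307.2 kg/year

307.2 kg/year


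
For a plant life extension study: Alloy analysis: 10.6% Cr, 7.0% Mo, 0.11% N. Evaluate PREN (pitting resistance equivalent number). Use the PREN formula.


Apply the PREN formula: PREN = Cr + 3.3*Mo + 16*N
PREN = 10.6 + 3.3*7.0 + 16*0.11
PREN = 10.6 + 23.1 + 1.76 = 35.46

35.46


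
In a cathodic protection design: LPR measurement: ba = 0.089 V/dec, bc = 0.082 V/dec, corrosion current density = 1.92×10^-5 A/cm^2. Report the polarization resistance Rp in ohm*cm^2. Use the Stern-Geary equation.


Apply the Stern-Geary equation: Rp = ba*bc / (2.303*icorr*(ba+bc))
ba*bc = 0.089*0.082 = 0.007298
ba+bc = 0.171; 2.303*icorr*(ba+bc) = 2.303*1.92×10^-5*0.171 = 7.5612096×10^-6
Rp = 0.007298 / 7.5612096×10^-6 = 965.19 ohm*cm^2

965.19 ohm*cm^2


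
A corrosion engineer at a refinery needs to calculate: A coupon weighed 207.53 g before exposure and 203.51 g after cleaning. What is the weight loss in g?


Weight loss = initial − final
WL = 207.53 − 203.51 = 4.02 g

4.02 g


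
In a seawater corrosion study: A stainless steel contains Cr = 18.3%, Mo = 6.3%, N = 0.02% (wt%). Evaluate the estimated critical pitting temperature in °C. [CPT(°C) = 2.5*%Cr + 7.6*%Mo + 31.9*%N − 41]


Apply the ASTM G48 empirical CPT estimate: CPT(°C) = 2.5*%Cr + 7.6*%Mo + 31.9*%N − 41
2.5*18.3 = 45.75; 7.6*6.3 = 47.88; 31.9*0.02 = 0.638
CPT = 45.75 + 47.88 + 0.638 − 41 = 53.268 °C
Rounded to 0.1 °C: CPT ≈ 53.3 °C

53.3 °C


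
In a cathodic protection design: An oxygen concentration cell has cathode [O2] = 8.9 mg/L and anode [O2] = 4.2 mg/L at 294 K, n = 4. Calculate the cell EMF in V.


Apply the Nernst concentration-cell relation: E = (RT/nF)*ln(C_cathode/C_anode)
RT/nF = 8.314*294/(4*96485) = 0.00633341 V
ln(8.9/4.2) = 0.75097
E = 0.00633341 * 0.75097 = 0.00476 V

0.00476 V


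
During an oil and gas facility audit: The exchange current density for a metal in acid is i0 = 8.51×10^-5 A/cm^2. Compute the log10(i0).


i0 = 8.51×10^-5 A/cm^2
log10(i0) = -4.07

-4.07


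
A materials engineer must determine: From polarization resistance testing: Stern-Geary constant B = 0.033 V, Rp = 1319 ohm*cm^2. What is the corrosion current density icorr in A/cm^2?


Apply the Stern-Geary relation: icorr = B / Rp
icorr = 0.033 / 1319 = 2.502×10^-5 A/cm^2

2.502×10^-5 A/cm^2


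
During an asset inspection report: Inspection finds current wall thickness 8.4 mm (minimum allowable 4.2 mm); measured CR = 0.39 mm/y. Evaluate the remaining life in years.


Apply the remaining-life relation: RL = (t_current − t_min) / CR
RL = (8.4 − 4.2) / 0.39 = 4.2 / 0.39 = 10.8 years

10.8 years


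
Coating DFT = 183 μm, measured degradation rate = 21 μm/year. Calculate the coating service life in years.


Service life = thickness / degradation rate
Life = 183 / 21 = 8.7 years

8.7 years


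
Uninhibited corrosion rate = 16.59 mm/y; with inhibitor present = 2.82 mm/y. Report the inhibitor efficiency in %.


Apply the inhibitor-efficiency definition: IE = (CR_blank − CR_inh)/CR_blank × 100
IE = (16.59 − 2.82) / 16.59 × 100
IE = 13.77 / 16.59 × 100 = 83.0 %

83.0 %


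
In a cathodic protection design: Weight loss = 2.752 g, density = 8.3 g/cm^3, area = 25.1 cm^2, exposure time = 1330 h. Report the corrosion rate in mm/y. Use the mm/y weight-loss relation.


Apply the mm/y weight-loss relation: CR = 87600 * W / (D * A * T)
Numerator: 87600 * 2.752 = 241075.2
Denominator: 8.3 * 25.1 * 1330 = 277078.9
CR = 241075.2 / 277078.9 = 0.87006 mm/y

0.87006 mm/y


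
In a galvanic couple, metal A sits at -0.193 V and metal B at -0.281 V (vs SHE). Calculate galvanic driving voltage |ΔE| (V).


Driving voltage is the absolute potential difference.
|ΔE| = |-0.193 − (-0.281)| = 0.088 V

0.088 V


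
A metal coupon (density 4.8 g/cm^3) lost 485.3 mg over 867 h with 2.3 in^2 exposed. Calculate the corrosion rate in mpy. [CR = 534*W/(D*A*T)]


Apply the mpy weight-loss relation: CR = 534 * W / (D * A * T)
Numerator: 534 * 485.3 = 259150.2
Denominator: 4.8 * 2.3 * 867 = 9571.68
CR = 259150.2 / 9571.68 = 27.075 mpy

27.075 mpy


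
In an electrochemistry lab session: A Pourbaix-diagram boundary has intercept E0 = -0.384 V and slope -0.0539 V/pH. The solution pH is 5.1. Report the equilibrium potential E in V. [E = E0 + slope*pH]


Apply the Pourbaix line equation: E = E0 + slope*pH
E = -0.384 + (-0.0539)*5.1 = -0.384 + (-0.27489) = -0.65889 V
Rounded to 4 decimal places: E = -0.6589 V

-0.6589 V


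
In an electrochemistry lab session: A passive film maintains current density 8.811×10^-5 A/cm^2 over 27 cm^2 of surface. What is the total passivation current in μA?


I = i_pass * A, then convert A → μA (×10^6)
I = 8.811×10^-5 * 27 * 10^6 = 2378.97 μA

2378.97 μA


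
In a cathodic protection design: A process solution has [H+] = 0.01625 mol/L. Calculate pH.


pH = −log10[H+]
pH = −log10(0.01625) = 1.79

1.79


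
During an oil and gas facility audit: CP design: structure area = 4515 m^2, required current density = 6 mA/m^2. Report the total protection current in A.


I = area * current density, then convert mA → A (÷1000)
I = 4515 * 6 / 1000 = 27.09 A

27.09 A


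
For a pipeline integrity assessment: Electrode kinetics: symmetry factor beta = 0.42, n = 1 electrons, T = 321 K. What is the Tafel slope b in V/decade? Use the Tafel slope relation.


Apply the Tafel slope relation: b = 2.303*R*T/(beta*n*F)
Numerator: 2.303 * 8.314 * 321 = 6146.23
Denominator: 0.42 * 1 * 96485 = 40523.7
b = 6146.23 / 40523.7 = 0.152 V/decade

0.152 V/decade


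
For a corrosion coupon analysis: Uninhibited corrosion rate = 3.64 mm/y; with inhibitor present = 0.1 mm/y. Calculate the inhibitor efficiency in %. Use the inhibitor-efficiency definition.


Apply the inhibitor-efficiency definition: IE = (CR_blank − CR_inh)/CR_blank × 100
IE = (3.64 − 0.1) / 3.64 × 100
IE = 3.54 / 3.64 × 100 = 97.3 %

97.3 %


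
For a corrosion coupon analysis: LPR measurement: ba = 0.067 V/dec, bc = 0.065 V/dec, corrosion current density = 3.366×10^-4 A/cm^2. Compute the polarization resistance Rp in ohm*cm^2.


Apply the Stern-Geary equation: Rp = ba*bc / (2.303*icorr*(ba+bc))
ba*bc = 0.067*0.065 = 0.004355
ba+bc = 0.132; 2.303*icorr*(ba+bc) = 2.303*3.366×10^-4*0.132 = 1.0232505×10^-4
Rp = 0.004355 / 1.0232505×10^-4 = 42.6 ohm*cm^2

42.6 ohm*cm^2


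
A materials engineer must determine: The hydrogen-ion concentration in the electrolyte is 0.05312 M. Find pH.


pH = −log10[H+]
pH = −log10(0.05312) = 1.27

1.27


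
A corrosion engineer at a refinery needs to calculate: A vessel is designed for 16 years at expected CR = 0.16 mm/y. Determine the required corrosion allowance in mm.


Corrosion allowance = CR × design life
CA = 0.16 * 16 = 2.56 mm

2.56 mm


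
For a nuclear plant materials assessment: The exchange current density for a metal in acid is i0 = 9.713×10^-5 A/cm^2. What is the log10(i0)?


i0 = 9.713×10^-5 A/cm^2
log10(i0) = -4.013

-4.013


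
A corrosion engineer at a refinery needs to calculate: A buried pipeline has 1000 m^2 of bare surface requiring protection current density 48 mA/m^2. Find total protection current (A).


I = area * current density, then convert mA → A (÷1000)
I = 1000 * 48 / 1000 = 48.0 A

48.0 A


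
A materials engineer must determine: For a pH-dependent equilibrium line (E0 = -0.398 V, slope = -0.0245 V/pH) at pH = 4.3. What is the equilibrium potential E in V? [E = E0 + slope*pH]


Apply the Pourbaix line equation: E = E0 + slope*pH
E = -0.398 + (-0.0245)*4.3 = -0.398 + (-0.10535) = -0.50335 V
Rounded to 4 decimal places: E = -0.5034 V

-0.5034 V


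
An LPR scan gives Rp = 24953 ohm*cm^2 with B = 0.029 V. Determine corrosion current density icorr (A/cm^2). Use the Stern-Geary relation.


Apply the Stern-Geary relation: icorr = B / Rp
icorr = 0.029 / 24953 = 1.162×10^-6 A/cm^2

1.162×10^-6 A/cm^2


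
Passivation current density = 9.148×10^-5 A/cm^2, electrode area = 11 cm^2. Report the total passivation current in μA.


I = i_pass * A, then convert A → μA (×10^6)
I = 9.148×10^-5 * 11 * 10^6 = 1006.28 μA

1006.28 μA


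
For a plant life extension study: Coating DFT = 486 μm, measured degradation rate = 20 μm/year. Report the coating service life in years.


Service life = thickness / degradation rate
Life = 486 / 20 = 24.3 years

24.3 years


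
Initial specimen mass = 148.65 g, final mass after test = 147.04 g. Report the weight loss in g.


Weight loss = initial − final
WL = 148.65 − 147.04 = 1.61 g

1.61 g


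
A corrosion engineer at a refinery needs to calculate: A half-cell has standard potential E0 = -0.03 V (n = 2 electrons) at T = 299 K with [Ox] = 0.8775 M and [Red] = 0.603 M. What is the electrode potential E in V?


Apply the Nernst equation: E = E0 + (RT/nF)*ln([Ox]/[Red])
Step 1: RT/nF = 8.314*299/(2*96485) = 0.01288224 V
Step 2: [Ox]/[Red] = 0.8775/0.603 = 1.455224
Step 3: ln(1.455224) = 0.37516
Step 4: correction = 0.01288224 * 0.37516 = 0.005 V
E = -0.03 + 0.005 = -0.025 V

-0.025 V


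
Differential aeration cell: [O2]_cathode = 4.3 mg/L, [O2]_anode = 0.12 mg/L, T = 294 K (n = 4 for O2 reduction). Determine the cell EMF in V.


Apply the Nernst concentration-cell relation: E = (RT/nF)*ln(C_cathode/C_anode)
RT/nF = 8.314*294/(4*96485) = 0.00633341 V
ln(4.3/0.12) = 3.57888
E = 0.00633341 * 3.57888 = 0.02267 V

0.02267 V


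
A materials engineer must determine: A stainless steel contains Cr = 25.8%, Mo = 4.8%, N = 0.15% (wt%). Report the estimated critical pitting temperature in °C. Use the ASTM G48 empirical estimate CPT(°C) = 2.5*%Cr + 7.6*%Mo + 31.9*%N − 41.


Apply the ASTM G48 empirical CPT estimate: CPT(°C) = 2.5*%Cr + 7.6*%Mo + 31.9*%N − 41
2.5*25.8 = 64.5; 7.6*4.8 = 36.48; 31.9*0.15 = 4.785
CPT = 64.5 + 36.48 + 4.785 − 41 = 64.765 °C
Rounded to 0.1 °C: CPT ≈ 64.8 °C

64.8 °C


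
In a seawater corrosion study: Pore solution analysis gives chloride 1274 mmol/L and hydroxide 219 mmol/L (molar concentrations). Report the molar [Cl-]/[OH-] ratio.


Threshold parameter = [Cl-] / [OH-] (molar basis; both in mmol/L, so units cancel)
Ratio = 1274 / 219 = 5.82

5.82


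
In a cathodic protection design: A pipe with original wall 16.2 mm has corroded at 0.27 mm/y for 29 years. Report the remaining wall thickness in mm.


Remaining wall = original − CR × time
t = 16.2 − 0.27*29 = 16.2 − 7.83 = 8.37 mm

8.37 mm


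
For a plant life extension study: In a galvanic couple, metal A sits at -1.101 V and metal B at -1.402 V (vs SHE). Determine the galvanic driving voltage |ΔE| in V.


Driving voltage is the absolute potential difference.
|ΔE| = |-1.101 − (-1.402)| = 0.301 V

0.301 V


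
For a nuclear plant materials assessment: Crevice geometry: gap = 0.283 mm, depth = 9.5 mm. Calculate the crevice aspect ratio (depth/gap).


Aspect ratio = depth / gap
Ratio = 9.5 / 0.283 = 33.6

33.6


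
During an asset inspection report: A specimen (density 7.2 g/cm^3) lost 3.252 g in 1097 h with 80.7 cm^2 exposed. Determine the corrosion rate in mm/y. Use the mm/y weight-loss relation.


Apply the mm/y weight-loss relation: CR = 87600 * W / (D * A * T)
Numerator: 87600 * 3.252 = 284875.2
Denominator: 7.2 * 80.7 * 1097 = 637400.88
CR = 284875.2 / 637400.88 = 0.446933 mm/y

0.446933 mm/y


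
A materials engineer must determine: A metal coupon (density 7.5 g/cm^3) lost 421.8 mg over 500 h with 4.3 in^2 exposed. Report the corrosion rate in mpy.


Apply the mpy weight-loss relation: CR = 534 * W / (D * A * T)
Numerator: 534 * 421.8 = 225241.2
Denominator: 7.5 * 4.3 * 500 = 16125.0
CR = 225241.2 / 16125.0 = 13.96845 mpy

13.96845 mpy


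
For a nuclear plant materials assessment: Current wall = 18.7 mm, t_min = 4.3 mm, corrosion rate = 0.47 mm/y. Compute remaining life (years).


Apply the remaining-life relation: RL = (t_current − t_min) / CR
RL = (18.7 − 4.3) / 0.47 = 14.4 / 0.47 = 30.6 years

30.6 years


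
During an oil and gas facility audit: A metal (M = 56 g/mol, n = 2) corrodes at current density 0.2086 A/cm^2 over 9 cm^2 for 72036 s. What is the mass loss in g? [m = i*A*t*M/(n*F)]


Apply Faraday's law: m = i*A*t*M / (n*F)
Total charge passed Q = i*A*t = 0.2086*9*72036 = 135240.3864 C
m = Q*M/(n*F) = 135240.3864*56/(2*96485) = 39.2468 g

39.2468 g


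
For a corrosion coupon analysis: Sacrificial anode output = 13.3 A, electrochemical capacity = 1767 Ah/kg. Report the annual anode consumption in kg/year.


Annual consumption = current * hours per year / capacity
Rate = 13.3 * 8760 / 1767 = 65.9 kg/year

65.9 kg/year


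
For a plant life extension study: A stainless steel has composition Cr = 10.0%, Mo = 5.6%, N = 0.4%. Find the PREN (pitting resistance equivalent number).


Apply the PREN formula: PREN = Cr + 3.3*Mo + 16*N
PREN = 10.0 + 3.3*5.6 + 16*0.4
PREN = 10.0 + 18.48 + 6.4 = 34.88

34.88


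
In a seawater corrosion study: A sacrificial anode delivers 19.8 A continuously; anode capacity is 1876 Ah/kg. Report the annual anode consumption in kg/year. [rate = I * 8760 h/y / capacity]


Annual consumption = current * hours per year / capacity
Rate = 19.8 * 8760 / 1876 = 92.5 kg/year

92.5 kg/year


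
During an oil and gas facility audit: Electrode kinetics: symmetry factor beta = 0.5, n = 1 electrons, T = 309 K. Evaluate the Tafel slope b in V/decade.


Apply the Tafel slope relation: b = 2.303*R*T/(beta*n*F)
Numerator: 2.303 * 8.314 * 309 = 5916.47
Denominator: 0.5 * 1 * 96485 = 48242.5
b = 5916.47 / 48242.5 = 0.1226 V/decade

0.1226 V/decade


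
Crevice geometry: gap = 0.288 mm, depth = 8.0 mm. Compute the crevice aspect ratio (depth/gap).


Aspect ratio = depth / gap
Ratio = 8.0 / 0.288 = 27.8

27.8


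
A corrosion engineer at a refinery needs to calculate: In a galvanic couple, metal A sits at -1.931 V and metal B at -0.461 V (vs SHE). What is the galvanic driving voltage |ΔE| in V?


Driving voltage is the absolute potential difference.
|ΔE| = |-1.931 − (-0.461)| = 1.47 V

1.47 V


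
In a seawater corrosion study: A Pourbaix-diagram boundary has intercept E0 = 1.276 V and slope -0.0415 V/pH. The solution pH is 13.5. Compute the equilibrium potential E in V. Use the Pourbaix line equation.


Apply the Pourbaix line equation: E = E0 + slope*pH
E = 1.276 + (-0.0415)*13.5 = 1.276 + (-0.56025) = 0.71575 V
Rounded to 3 decimal places: E = 0.716 V

0.716 V


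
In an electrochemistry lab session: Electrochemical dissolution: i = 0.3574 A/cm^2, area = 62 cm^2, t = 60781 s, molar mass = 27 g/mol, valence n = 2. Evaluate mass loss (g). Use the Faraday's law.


Apply Faraday's law: m = i*A*t*M / (n*F)
Total charge passed Q = i*A*t = 0.3574*62*60781 = 1346834.0228 C
m = Q*M/(n*F) = 1346834.0228*27/(2*96485) = 188.44649 g

188.44649 g


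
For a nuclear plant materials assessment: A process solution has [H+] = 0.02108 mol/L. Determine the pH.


pH = −log10[H+]
pH = −log10(0.02108) = 1.68

1.68


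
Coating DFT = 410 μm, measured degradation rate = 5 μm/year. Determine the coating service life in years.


Service life = thickness / degradation rate
Life = 410 / 5 = 82.0 years

82.0 years


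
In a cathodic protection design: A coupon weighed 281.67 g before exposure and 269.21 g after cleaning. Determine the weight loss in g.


Weight loss = initial − final
WL = 281.67 − 269.21 = 12.46 g

12.46 g


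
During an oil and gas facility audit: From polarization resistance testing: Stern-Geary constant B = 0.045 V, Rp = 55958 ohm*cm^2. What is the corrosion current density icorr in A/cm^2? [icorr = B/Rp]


Apply the Stern-Geary relation: icorr = B / Rp
icorr = 0.045 / 55958 = 8.042×10^-7 A/cm^2

8.042×10^-7 A/cm^2


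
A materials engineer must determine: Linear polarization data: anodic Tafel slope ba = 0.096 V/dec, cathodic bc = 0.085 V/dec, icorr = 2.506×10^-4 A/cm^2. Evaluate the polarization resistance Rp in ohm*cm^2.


Apply the Stern-Geary equation: Rp = ba*bc / (2.303*icorr*(ba+bc))
ba*bc = 0.096*0.085 = 0.00816
ba+bc = 0.181; 2.303*icorr*(ba+bc) = 2.303*2.506×10^-4*0.181 = 1.0446086×10^-4
Rp = 0.00816 / 1.0446086×10^-4 = 78.1 ohm*cm^2

78.1 ohm*cm^2
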